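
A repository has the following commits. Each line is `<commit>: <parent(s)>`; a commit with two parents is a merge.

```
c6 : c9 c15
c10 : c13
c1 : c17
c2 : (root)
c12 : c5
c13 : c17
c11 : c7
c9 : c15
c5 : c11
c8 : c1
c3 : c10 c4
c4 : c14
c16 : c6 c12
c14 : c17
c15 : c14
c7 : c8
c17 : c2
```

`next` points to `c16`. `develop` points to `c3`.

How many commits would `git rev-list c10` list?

Walking parent pointers from c10: reachable set = {c10, c13, c17, c2}.
That is 4 commits.

4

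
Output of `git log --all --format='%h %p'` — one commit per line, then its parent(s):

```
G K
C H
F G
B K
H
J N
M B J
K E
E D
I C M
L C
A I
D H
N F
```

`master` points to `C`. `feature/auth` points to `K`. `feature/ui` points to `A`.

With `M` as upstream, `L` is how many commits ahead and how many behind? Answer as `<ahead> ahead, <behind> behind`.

2 ahead, 9 behind

Reachable from L: {C, H, L}.
Reachable from M: {B, D, E, F, G, H, J, K, M, N}.
Only in L's history (ahead): {C, L} — 2.
Only in M's history (behind): {B, D, E, F, G, J, K, M, N} — 9.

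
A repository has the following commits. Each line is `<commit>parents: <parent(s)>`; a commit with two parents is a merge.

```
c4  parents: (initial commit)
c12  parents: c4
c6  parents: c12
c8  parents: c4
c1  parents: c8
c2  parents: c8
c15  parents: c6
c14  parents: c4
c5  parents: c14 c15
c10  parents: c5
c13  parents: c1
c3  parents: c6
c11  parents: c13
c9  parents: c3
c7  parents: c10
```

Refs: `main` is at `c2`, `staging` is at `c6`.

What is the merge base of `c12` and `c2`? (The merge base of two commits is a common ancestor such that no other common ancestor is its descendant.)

c4

Ancestors of c12: {c12, c4}.
Ancestors of c2: {c2, c4, c8}.
Common ancestors: {c4}.
The only common ancestor is c4, so it is the merge base.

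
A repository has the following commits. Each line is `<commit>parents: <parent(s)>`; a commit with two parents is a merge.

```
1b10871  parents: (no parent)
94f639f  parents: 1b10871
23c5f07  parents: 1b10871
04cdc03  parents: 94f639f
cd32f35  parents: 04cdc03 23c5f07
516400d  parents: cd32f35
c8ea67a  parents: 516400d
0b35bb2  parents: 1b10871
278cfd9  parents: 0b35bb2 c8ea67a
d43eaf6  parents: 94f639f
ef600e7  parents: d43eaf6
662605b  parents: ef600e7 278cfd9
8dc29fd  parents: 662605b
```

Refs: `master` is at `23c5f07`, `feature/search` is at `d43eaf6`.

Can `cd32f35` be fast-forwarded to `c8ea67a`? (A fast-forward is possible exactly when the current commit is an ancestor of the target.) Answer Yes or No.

Yes

A fast-forward from cd32f35 to c8ea67a is possible iff cd32f35 is an ancestor of c8ea67a.
Ancestors of c8ea67a: {04cdc03, 1b10871, 23c5f07, 516400d, 94f639f, c8ea67a, cd32f35}.
cd32f35 is among them, so fast-forward is possible.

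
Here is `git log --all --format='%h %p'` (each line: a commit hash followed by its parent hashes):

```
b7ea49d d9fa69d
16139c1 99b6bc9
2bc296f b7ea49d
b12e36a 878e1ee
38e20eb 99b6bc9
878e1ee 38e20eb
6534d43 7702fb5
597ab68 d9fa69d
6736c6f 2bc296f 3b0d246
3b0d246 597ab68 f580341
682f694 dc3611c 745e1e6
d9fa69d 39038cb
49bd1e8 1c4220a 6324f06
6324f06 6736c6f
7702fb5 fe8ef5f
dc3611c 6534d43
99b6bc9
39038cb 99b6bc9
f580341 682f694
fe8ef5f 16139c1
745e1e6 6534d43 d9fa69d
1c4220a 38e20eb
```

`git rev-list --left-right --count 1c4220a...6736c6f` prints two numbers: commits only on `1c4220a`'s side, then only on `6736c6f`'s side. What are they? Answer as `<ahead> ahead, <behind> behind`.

Reachable from 1c4220a: {1c4220a, 38e20eb, 99b6bc9}.
Reachable from 6736c6f: {16139c1, 2bc296f, 39038cb, 3b0d246, 597ab68, 6534d43, 6736c6f, 682f694, 745e1e6, 7702fb5, 99b6bc9, b7ea49d, d9fa69d, dc3611c, f580341, fe8ef5f}.
Only in 1c4220a's history (ahead): {1c4220a, 38e20eb} — 2.
Only in 6736c6f's history (behind): {16139c1, 2bc296f, 39038cb, 3b0d246, 597ab68, 6534d43, 6736c6f, 682f694, 745e1e6, 7702fb5, b7ea49d, d9fa69d, dc3611c, f580341, fe8ef5f} — 15.

2 ahead, 15 behind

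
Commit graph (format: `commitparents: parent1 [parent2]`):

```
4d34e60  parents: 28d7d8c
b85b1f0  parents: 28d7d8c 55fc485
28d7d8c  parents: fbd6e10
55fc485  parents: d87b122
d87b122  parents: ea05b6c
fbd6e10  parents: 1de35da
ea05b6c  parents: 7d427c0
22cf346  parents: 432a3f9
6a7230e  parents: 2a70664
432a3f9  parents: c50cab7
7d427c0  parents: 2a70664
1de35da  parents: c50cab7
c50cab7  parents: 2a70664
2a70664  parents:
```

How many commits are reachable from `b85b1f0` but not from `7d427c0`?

8

Reachable from b85b1f0: {1de35da, 28d7d8c, 2a70664, 55fc485, 7d427c0, b85b1f0, c50cab7, d87b122, ea05b6c, fbd6e10}.
Reachable from 7d427c0: {2a70664, 7d427c0}.
In b85b1f0's history but not 7d427c0's: {1de35da, 28d7d8c, 55fc485, b85b1f0, c50cab7, d87b122, ea05b6c, fbd6e10} — 8 commits.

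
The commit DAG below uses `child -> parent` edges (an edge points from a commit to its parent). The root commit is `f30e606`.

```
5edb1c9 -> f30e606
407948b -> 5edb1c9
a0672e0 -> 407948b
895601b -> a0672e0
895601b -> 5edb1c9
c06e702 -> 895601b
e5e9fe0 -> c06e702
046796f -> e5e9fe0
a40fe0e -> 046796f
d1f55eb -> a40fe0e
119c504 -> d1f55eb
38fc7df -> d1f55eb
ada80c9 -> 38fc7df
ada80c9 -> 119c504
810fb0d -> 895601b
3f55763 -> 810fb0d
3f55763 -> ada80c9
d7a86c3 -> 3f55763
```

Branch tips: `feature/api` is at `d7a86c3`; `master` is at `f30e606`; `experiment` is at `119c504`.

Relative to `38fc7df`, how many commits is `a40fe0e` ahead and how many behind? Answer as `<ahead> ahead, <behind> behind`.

0 ahead, 2 behind

Reachable from a40fe0e: {046796f, 407948b, 5edb1c9, 895601b, a0672e0, a40fe0e, c06e702, e5e9fe0, f30e606}.
Reachable from 38fc7df: {046796f, 38fc7df, 407948b, 5edb1c9, 895601b, a0672e0, a40fe0e, c06e702, d1f55eb, e5e9fe0, f30e606}.
Only in a40fe0e's history (ahead): {} — 0.
Only in 38fc7df's history (behind): {38fc7df, d1f55eb} — 2.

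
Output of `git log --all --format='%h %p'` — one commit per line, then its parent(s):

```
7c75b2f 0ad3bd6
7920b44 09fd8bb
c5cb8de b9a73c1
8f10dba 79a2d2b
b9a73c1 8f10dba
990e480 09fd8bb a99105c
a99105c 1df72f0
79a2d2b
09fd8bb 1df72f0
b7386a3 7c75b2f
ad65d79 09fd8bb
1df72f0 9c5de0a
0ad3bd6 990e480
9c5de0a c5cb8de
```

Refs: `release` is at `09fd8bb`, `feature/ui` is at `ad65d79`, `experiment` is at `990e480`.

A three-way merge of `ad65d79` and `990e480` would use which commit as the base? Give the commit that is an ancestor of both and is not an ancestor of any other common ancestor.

Ancestors of ad65d79: {09fd8bb, 1df72f0, 79a2d2b, 8f10dba, 9c5de0a, ad65d79, b9a73c1, c5cb8de}.
Ancestors of 990e480: {09fd8bb, 1df72f0, 79a2d2b, 8f10dba, 990e480, 9c5de0a, a99105c, b9a73c1, c5cb8de}.
Common ancestors: {09fd8bb, 1df72f0, 79a2d2b, 8f10dba, 9c5de0a, b9a73c1, c5cb8de}.
Among these, 09fd8bb is not an ancestor of any other common ancestor — it is the merge base.

09fd8bb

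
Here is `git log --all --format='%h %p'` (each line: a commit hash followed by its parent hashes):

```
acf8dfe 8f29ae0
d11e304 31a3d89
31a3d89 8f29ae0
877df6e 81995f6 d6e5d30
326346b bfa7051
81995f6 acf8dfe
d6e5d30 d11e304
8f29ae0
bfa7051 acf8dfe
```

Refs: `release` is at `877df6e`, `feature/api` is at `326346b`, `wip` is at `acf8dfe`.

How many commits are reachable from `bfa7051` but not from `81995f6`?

1

Reachable from bfa7051: {8f29ae0, acf8dfe, bfa7051}.
Reachable from 81995f6: {81995f6, 8f29ae0, acf8dfe}.
In bfa7051's history but not 81995f6's: {bfa7051} — 1 commit.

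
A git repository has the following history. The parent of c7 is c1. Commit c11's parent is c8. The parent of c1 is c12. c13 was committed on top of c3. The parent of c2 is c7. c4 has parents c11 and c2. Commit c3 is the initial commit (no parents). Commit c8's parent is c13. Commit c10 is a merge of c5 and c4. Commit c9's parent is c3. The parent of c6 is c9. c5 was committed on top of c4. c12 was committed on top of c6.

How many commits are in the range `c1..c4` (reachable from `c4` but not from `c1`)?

6

Reachable from c4: {c1, c11, c12, c13, c2, c3, c4, c6, c7, c8, c9}.
Reachable from c1: {c1, c12, c3, c6, c9}.
In c4's history but not c1's: {c11, c13, c2, c4, c7, c8} — 6 commits.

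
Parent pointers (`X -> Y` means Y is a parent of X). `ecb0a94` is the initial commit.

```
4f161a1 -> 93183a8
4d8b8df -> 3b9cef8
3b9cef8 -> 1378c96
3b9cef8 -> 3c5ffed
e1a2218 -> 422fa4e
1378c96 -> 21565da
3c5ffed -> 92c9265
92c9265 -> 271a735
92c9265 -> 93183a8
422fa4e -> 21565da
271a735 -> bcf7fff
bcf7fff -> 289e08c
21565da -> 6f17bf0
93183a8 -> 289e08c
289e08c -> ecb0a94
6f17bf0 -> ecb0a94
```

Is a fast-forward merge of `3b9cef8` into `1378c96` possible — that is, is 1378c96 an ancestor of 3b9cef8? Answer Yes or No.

A fast-forward from 1378c96 to 3b9cef8 is possible iff 1378c96 is an ancestor of 3b9cef8.
Ancestors of 3b9cef8: {1378c96, 21565da, 271a735, 289e08c, 3b9cef8, 3c5ffed, 6f17bf0, 92c9265, 93183a8, bcf7fff, ecb0a94}.
1378c96 is among them, so fast-forward is possible.

Yes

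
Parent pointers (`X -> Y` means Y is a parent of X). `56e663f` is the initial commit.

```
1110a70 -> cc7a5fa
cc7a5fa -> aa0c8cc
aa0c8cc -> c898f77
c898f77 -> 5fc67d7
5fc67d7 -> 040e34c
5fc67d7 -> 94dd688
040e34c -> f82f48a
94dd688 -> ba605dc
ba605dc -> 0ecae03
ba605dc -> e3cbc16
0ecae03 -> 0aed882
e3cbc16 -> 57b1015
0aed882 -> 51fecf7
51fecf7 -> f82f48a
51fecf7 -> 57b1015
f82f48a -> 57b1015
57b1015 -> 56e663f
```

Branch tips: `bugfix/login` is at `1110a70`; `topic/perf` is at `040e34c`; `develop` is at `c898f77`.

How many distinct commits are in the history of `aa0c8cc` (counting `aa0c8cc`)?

Walking parent pointers from aa0c8cc: reachable set = {040e34c, 0aed882, 0ecae03, 51fecf7, 56e663f, 57b1015, 5fc67d7, 94dd688, aa0c8cc, ba605dc, c898f77, e3cbc16, f82f48a}.
That is 13 commits.

13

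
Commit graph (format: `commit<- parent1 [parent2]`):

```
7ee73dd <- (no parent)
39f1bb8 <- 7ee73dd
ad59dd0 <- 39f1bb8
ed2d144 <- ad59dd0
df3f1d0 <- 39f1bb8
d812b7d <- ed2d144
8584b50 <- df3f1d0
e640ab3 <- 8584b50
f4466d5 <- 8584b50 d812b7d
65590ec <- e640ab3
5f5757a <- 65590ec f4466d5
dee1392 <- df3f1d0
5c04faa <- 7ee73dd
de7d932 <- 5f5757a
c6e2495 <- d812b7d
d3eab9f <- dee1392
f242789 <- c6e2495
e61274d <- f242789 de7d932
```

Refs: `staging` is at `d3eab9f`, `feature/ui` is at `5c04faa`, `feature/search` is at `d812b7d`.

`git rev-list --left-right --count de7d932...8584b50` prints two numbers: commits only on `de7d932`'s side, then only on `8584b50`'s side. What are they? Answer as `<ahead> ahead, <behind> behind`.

8 ahead, 0 behind

Reachable from de7d932: {39f1bb8, 5f5757a, 65590ec, 7ee73dd, 8584b50, ad59dd0, d812b7d, de7d932, df3f1d0, e640ab3, ed2d144, f4466d5}.
Reachable from 8584b50: {39f1bb8, 7ee73dd, 8584b50, df3f1d0}.
Only in de7d932's history (ahead): {5f5757a, 65590ec, ad59dd0, d812b7d, de7d932, e640ab3, ed2d144, f4466d5} — 8.
Only in 8584b50's history (behind): {} — 0.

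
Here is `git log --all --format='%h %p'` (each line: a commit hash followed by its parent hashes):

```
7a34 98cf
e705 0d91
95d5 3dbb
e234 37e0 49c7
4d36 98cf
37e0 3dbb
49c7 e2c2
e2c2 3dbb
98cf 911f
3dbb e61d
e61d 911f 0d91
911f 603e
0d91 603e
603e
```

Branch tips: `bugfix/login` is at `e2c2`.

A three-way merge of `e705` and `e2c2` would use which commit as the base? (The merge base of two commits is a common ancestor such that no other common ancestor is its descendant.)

Ancestors of e705: {0d91, 603e, e705}.
Ancestors of e2c2: {0d91, 3dbb, 603e, 911f, e2c2, e61d}.
Common ancestors: {0d91, 603e}.
Among these, 0d91 is not an ancestor of any other common ancestor — it is the merge base.

0d91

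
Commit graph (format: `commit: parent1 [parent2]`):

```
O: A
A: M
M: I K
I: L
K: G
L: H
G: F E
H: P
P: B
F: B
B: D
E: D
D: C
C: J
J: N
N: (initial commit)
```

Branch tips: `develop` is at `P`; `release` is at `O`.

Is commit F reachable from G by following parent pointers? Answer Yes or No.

Ancestors of G (commits reachable by following parents): {B, C, D, E, F, G, J, N}.
F is in that set, so it is an ancestor of G.

Yes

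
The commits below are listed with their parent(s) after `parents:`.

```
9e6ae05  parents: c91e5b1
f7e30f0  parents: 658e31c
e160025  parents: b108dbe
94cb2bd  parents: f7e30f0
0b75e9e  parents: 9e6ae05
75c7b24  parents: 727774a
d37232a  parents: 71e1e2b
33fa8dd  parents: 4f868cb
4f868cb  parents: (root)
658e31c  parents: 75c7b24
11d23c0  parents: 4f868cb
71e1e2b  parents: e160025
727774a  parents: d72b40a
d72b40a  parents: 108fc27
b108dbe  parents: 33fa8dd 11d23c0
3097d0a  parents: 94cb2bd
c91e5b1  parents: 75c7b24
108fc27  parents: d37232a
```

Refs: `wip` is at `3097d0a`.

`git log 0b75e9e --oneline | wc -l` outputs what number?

14

Walking parent pointers from 0b75e9e: reachable set = {0b75e9e, 108fc27, 11d23c0, 33fa8dd, 4f868cb, 71e1e2b, 727774a, 75c7b24, 9e6ae05, b108dbe, c91e5b1, d37232a, d72b40a, e160025}.
That is 14 commits.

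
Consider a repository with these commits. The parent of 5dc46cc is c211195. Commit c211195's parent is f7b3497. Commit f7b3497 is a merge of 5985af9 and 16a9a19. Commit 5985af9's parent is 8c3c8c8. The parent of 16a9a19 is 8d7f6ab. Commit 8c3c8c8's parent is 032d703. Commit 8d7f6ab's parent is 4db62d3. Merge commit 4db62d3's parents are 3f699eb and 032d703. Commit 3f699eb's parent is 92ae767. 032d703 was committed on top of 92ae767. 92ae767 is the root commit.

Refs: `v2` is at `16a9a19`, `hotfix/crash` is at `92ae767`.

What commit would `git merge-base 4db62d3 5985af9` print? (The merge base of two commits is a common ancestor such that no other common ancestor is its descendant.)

032d703

Ancestors of 4db62d3: {032d703, 3f699eb, 4db62d3, 92ae767}.
Ancestors of 5985af9: {032d703, 5985af9, 8c3c8c8, 92ae767}.
Common ancestors: {032d703, 92ae767}.
Among these, 032d703 is not an ancestor of any other common ancestor — it is the merge base.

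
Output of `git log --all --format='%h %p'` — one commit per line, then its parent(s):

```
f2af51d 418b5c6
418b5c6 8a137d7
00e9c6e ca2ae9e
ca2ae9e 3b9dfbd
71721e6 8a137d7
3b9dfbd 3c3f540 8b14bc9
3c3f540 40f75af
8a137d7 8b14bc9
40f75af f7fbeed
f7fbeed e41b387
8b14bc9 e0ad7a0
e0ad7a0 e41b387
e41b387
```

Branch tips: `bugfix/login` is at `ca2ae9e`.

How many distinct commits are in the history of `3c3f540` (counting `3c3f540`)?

Walking parent pointers from 3c3f540: reachable set = {3c3f540, 40f75af, e41b387, f7fbeed}.
That is 4 commits.

4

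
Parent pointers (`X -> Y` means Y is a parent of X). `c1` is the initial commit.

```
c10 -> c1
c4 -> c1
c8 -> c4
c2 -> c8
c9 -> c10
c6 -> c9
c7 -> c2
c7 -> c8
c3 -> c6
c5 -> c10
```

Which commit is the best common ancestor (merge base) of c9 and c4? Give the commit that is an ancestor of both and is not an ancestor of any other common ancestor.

Ancestors of c9: {c1, c10, c9}.
Ancestors of c4: {c1, c4}.
Common ancestors: {c1}.
The only common ancestor is c1, so it is the merge base.

c1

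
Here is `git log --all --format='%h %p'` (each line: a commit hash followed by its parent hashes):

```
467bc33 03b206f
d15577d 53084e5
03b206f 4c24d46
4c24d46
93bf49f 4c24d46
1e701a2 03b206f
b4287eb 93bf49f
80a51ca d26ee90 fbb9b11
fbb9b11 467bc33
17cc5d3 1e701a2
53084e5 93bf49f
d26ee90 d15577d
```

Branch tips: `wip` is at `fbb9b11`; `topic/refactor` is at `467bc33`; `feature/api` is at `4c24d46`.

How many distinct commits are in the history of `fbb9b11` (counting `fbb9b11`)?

4

Walking parent pointers from fbb9b11: reachable set = {03b206f, 467bc33, 4c24d46, fbb9b11}.
That is 4 commits.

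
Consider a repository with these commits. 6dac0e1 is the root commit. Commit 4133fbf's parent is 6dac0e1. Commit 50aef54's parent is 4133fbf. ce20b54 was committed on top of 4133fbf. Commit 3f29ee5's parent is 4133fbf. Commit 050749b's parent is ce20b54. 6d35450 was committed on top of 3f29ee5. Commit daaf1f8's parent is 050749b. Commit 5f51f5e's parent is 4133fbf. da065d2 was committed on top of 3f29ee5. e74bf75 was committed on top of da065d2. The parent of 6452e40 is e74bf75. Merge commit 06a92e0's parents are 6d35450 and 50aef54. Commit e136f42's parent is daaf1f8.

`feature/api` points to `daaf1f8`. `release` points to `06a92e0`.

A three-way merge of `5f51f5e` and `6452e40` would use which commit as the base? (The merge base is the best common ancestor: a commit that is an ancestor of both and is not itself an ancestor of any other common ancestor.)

Ancestors of 5f51f5e: {4133fbf, 5f51f5e, 6dac0e1}.
Ancestors of 6452e40: {3f29ee5, 4133fbf, 6452e40, 6dac0e1, da065d2, e74bf75}.
Common ancestors: {4133fbf, 6dac0e1}.
Among these, 4133fbf is not an ancestor of any other common ancestor — it is the merge base.

4133fbf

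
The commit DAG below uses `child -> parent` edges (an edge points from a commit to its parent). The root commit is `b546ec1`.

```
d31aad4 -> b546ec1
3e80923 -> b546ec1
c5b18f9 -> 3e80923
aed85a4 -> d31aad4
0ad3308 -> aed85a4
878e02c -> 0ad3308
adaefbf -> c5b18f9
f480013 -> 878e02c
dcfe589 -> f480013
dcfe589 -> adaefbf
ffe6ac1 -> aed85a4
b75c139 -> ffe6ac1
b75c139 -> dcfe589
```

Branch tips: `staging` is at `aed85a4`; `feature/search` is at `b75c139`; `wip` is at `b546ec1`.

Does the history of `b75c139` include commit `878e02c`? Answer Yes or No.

Ancestors of b75c139 (commits reachable by following parents): {0ad3308, 3e80923, 878e02c, adaefbf, aed85a4, b546ec1, b75c139, c5b18f9, d31aad4, dcfe589, f480013, ffe6ac1}.
878e02c is in that set, so it is an ancestor of b75c139.

Yes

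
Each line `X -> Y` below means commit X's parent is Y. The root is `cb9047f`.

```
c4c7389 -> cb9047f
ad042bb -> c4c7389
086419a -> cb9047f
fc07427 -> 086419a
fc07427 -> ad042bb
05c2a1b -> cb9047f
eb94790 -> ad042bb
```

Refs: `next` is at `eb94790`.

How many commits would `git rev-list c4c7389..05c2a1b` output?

Reachable from 05c2a1b: {05c2a1b, cb9047f}.
Reachable from c4c7389: {c4c7389, cb9047f}.
In 05c2a1b's history but not c4c7389's: {05c2a1b} — 1 commit.

1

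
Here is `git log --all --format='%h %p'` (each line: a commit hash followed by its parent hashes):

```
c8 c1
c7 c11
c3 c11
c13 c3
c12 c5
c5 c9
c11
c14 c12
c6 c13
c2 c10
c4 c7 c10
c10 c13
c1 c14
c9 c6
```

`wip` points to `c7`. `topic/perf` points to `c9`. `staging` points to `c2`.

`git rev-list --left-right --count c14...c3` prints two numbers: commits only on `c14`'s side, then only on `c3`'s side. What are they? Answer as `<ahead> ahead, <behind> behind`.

Reachable from c14: {c11, c12, c13, c14, c3, c5, c6, c9}.
Reachable from c3: {c11, c3}.
Only in c14's history (ahead): {c12, c13, c14, c5, c6, c9} — 6.
Only in c3's history (behind): {} — 0.

6 ahead, 0 behind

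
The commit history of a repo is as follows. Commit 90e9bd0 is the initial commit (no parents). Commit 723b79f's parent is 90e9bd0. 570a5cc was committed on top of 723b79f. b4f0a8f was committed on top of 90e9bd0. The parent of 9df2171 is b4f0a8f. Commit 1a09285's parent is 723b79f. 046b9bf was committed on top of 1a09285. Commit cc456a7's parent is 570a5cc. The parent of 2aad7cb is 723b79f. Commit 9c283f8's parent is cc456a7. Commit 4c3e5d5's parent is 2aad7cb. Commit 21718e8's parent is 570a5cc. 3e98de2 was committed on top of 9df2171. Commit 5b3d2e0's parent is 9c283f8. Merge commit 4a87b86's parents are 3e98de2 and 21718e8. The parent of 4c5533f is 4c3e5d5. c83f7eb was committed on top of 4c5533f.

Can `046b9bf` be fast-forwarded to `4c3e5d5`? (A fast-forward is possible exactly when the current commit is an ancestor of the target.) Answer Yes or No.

No

A fast-forward from 046b9bf to 4c3e5d5 is possible iff 046b9bf is an ancestor of 4c3e5d5.
Ancestors of 4c3e5d5: {2aad7cb, 4c3e5d5, 723b79f, 90e9bd0}.
046b9bf is not among them, so fast-forward is not possible.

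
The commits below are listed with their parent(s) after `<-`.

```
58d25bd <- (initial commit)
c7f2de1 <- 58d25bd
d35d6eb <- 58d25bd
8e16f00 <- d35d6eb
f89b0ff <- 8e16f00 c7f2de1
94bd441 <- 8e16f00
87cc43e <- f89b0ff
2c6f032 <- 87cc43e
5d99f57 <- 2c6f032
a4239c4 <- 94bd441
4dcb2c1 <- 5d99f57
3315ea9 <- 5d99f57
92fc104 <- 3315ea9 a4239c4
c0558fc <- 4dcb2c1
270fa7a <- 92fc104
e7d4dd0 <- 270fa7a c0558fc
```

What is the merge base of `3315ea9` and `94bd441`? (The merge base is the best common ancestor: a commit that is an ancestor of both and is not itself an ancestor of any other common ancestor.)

8e16f00

Ancestors of 3315ea9: {2c6f032, 3315ea9, 58d25bd, 5d99f57, 87cc43e, 8e16f00, c7f2de1, d35d6eb, f89b0ff}.
Ancestors of 94bd441: {58d25bd, 8e16f00, 94bd441, d35d6eb}.
Common ancestors: {58d25bd, 8e16f00, d35d6eb}.
Among these, 8e16f00 is not an ancestor of any other common ancestor — it is the merge base.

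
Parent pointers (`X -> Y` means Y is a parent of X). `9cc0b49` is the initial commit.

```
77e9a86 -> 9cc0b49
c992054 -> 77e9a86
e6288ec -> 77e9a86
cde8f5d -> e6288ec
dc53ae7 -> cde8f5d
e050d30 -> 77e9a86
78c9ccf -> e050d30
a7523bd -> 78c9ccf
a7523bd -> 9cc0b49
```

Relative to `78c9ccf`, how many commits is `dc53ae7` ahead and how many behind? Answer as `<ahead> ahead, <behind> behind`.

Reachable from dc53ae7: {77e9a86, 9cc0b49, cde8f5d, dc53ae7, e6288ec}.
Reachable from 78c9ccf: {77e9a86, 78c9ccf, 9cc0b49, e050d30}.
Only in dc53ae7's history (ahead): {cde8f5d, dc53ae7, e6288ec} — 3.
Only in 78c9ccf's history (behind): {78c9ccf, e050d30} — 2.

3 ahead, 2 behind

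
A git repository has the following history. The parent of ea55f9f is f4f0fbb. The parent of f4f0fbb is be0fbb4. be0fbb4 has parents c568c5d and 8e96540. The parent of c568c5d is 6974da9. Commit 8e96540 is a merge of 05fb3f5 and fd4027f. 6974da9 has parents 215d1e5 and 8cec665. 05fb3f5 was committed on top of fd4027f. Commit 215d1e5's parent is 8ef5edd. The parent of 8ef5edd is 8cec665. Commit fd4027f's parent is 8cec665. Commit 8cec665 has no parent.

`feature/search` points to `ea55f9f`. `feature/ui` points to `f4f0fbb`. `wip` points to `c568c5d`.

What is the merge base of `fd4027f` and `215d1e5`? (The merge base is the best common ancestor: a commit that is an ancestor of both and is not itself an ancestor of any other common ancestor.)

8cec665

Ancestors of fd4027f: {8cec665, fd4027f}.
Ancestors of 215d1e5: {215d1e5, 8cec665, 8ef5edd}.
Common ancestors: {8cec665}.
The only common ancestor is 8cec665, so it is the merge base.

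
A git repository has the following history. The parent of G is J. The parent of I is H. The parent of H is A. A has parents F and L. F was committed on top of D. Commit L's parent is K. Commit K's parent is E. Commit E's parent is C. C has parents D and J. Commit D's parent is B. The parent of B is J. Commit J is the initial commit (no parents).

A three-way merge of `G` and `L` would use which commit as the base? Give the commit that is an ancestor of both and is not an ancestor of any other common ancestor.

J

Ancestors of G: {G, J}.
Ancestors of L: {B, C, D, E, J, K, L}.
Common ancestors: {J}.
The only common ancestor is J, so it is the merge base.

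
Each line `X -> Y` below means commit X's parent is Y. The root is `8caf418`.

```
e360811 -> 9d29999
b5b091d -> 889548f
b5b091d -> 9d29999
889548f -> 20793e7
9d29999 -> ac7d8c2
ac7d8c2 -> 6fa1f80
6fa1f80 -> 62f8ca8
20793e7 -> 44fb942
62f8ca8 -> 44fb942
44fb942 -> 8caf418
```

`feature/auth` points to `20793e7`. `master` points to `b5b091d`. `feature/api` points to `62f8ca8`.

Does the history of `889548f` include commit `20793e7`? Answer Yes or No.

Yes

Ancestors of 889548f (commits reachable by following parents): {20793e7, 44fb942, 889548f, 8caf418}.
20793e7 is in that set, so it is an ancestor of 889548f.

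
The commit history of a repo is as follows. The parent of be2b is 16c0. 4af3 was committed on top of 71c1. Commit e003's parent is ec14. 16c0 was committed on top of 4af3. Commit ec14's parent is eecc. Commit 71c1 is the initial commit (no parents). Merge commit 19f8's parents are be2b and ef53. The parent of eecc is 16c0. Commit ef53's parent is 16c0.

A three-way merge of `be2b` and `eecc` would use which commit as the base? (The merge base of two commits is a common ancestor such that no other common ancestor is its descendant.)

Ancestors of be2b: {16c0, 4af3, 71c1, be2b}.
Ancestors of eecc: {16c0, 4af3, 71c1, eecc}.
Common ancestors: {16c0, 4af3, 71c1}.
Among these, 16c0 is not an ancestor of any other common ancestor — it is the merge base.

16c0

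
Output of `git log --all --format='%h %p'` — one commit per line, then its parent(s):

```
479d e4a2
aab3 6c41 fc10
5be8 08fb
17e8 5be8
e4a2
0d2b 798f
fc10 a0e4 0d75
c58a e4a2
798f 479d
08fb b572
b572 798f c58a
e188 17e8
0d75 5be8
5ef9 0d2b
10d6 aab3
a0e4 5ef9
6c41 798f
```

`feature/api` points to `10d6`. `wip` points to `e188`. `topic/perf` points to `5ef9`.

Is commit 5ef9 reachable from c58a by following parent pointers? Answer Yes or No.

Ancestors of c58a: {c58a, e4a2}.
5ef9 is not in that set, so it is not an ancestor of c58a.

No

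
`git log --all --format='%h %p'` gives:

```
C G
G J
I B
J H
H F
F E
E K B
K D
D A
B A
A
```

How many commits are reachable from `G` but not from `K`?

Reachable from G: {A, B, D, E, F, G, H, J, K}.
Reachable from K: {A, D, K}.
In G's history but not K's: {B, E, F, G, H, J} — 6 commits.

6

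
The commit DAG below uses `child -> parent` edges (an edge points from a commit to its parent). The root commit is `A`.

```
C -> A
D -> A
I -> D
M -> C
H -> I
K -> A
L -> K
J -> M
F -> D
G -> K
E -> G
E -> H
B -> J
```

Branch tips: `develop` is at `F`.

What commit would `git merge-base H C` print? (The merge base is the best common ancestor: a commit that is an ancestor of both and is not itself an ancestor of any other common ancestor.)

Ancestors of H: {A, D, H, I}.
Ancestors of C: {A, C}.
Common ancestors: {A}.
The only common ancestor is A, so it is the merge base.

A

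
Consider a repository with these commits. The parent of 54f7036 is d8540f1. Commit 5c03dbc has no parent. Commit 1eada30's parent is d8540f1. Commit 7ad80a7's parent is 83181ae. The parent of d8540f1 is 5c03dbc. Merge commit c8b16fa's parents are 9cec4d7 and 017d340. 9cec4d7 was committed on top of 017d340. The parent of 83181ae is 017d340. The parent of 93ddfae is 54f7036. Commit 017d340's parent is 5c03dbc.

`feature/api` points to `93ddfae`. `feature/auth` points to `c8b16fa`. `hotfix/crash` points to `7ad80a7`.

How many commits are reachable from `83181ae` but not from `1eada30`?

2

Reachable from 83181ae: {017d340, 5c03dbc, 83181ae}.
Reachable from 1eada30: {1eada30, 5c03dbc, d8540f1}.
In 83181ae's history but not 1eada30's: {017d340, 83181ae} — 2 commits.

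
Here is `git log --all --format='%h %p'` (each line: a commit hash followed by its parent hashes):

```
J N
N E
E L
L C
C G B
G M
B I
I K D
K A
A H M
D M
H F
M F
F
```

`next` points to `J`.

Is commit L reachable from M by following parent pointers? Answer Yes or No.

No

Ancestors of M: {F, M}.
L is not in that set, so it is not an ancestor of M.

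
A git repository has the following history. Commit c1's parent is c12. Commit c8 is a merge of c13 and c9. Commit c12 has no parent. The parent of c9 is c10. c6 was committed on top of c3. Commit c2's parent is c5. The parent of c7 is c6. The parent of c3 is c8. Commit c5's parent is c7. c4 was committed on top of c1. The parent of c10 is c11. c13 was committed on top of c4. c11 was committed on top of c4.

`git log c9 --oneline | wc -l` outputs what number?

6

Walking parent pointers from c9: reachable set = {c1, c10, c11, c12, c4, c9}.
That is 6 commits.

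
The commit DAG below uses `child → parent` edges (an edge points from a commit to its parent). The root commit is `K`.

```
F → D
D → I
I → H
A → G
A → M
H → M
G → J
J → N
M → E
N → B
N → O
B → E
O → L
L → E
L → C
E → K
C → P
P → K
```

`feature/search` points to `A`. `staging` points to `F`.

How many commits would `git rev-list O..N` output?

Reachable from N: {B, C, E, K, L, N, O, P}.
Reachable from O: {C, E, K, L, O, P}.
In N's history but not O's: {B, N} — 2 commits.

2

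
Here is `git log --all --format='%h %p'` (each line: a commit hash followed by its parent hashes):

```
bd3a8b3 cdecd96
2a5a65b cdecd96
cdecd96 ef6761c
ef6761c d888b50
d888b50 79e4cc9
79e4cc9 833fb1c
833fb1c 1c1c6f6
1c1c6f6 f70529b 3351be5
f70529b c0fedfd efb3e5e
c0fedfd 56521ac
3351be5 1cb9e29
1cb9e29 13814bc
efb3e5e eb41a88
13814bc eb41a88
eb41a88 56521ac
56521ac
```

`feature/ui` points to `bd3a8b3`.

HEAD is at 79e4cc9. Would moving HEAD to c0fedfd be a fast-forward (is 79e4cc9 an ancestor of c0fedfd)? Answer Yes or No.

No

A fast-forward from 79e4cc9 to c0fedfd is possible iff 79e4cc9 is an ancestor of c0fedfd.
Ancestors of c0fedfd: {56521ac, c0fedfd}.
79e4cc9 is not among them, so fast-forward is not possible.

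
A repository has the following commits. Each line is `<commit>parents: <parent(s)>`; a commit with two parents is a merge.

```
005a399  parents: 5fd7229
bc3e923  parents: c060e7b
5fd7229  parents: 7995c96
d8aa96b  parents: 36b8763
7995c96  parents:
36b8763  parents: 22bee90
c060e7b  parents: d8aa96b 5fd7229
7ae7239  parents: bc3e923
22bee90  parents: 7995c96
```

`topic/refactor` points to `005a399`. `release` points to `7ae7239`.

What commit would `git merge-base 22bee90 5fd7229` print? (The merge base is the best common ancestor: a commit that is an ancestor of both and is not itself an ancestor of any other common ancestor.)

Ancestors of 22bee90: {22bee90, 7995c96}.
Ancestors of 5fd7229: {5fd7229, 7995c96}.
Common ancestors: {7995c96}.
The only common ancestor is 7995c96, so it is the merge base.

7995c96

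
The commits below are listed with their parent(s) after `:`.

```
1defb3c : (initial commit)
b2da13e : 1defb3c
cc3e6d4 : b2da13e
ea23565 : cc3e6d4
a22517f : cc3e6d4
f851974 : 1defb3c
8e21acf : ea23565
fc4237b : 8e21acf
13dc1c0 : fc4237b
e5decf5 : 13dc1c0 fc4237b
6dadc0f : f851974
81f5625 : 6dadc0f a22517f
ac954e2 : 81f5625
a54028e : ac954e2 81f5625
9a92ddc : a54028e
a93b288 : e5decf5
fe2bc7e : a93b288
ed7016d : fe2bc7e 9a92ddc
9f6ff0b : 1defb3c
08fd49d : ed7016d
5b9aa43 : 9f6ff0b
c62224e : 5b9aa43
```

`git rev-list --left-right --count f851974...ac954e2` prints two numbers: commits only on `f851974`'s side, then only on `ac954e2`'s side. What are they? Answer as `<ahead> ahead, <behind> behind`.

Reachable from f851974: {1defb3c, f851974}.
Reachable from ac954e2: {1defb3c, 6dadc0f, 81f5625, a22517f, ac954e2, b2da13e, cc3e6d4, f851974}.
Only in f851974's history (ahead): {} — 0.
Only in ac954e2's history (behind): {6dadc0f, 81f5625, a22517f, ac954e2, b2da13e, cc3e6d4} — 6.

0 ahead, 6 behind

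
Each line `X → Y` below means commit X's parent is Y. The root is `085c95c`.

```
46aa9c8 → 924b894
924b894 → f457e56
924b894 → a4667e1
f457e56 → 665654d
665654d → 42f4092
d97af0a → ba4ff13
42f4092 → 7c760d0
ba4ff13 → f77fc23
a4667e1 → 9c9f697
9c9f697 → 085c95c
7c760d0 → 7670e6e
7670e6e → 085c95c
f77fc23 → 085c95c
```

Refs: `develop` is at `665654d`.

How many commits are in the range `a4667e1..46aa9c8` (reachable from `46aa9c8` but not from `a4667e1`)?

Reachable from 46aa9c8: {085c95c, 42f4092, 46aa9c8, 665654d, 7670e6e, 7c760d0, 924b894, 9c9f697, a4667e1, f457e56}.
Reachable from a4667e1: {085c95c, 9c9f697, a4667e1}.
In 46aa9c8's history but not a4667e1's: {42f4092, 46aa9c8, 665654d, 7670e6e, 7c760d0, 924b894, f457e56} — 7 commits.

7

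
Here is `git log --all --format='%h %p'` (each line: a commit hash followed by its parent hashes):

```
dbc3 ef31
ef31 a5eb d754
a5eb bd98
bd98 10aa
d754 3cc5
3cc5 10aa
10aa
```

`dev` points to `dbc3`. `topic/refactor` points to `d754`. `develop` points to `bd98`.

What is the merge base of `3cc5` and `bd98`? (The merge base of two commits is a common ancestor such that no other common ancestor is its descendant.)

Ancestors of 3cc5: {10aa, 3cc5}.
Ancestors of bd98: {10aa, bd98}.
Common ancestors: {10aa}.
The only common ancestor is 10aa, so it is the merge base.

10aa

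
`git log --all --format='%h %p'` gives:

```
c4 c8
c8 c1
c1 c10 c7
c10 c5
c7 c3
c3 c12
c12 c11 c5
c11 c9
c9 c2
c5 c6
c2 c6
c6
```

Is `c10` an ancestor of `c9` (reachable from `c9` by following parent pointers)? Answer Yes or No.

Ancestors of c9: {c2, c6, c9}.
c10 is not in that set, so it is not an ancestor of c9.

No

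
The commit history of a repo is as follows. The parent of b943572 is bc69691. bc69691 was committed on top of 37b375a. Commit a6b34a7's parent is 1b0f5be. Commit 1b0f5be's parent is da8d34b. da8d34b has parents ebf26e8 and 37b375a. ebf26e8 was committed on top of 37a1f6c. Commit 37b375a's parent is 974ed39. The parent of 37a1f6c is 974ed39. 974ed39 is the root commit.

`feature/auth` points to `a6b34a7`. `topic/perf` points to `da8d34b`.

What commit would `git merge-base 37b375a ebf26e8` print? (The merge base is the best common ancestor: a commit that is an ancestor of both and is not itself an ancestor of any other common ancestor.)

Ancestors of 37b375a: {37b375a, 974ed39}.
Ancestors of ebf26e8: {37a1f6c, 974ed39, ebf26e8}.
Common ancestors: {974ed39}.
The only common ancestor is 974ed39, so it is the merge base.

974ed39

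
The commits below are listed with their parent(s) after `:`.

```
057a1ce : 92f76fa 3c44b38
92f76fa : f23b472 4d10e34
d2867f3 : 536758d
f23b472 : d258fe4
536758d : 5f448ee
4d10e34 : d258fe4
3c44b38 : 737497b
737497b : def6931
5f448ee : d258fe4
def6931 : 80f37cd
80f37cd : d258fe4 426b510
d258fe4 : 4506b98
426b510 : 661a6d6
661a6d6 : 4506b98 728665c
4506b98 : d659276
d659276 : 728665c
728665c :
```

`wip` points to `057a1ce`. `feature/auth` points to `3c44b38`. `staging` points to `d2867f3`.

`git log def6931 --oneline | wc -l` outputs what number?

8

Walking parent pointers from def6931: reachable set = {426b510, 4506b98, 661a6d6, 728665c, 80f37cd, d258fe4, d659276, def6931}.
That is 8 commits.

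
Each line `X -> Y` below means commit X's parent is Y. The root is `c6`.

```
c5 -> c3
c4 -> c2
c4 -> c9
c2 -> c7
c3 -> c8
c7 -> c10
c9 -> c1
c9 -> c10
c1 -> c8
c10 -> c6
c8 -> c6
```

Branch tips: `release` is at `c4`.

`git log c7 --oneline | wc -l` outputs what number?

3

Walking parent pointers from c7: reachable set = {c10, c6, c7}.
That is 3 commits.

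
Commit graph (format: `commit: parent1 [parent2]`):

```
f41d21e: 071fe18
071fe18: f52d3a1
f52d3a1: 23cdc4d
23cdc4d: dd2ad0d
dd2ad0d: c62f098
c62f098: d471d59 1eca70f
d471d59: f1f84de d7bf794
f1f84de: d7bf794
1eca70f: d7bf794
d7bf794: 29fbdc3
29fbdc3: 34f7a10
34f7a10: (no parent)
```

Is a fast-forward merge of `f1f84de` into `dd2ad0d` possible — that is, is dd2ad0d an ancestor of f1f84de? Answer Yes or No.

A fast-forward from dd2ad0d to f1f84de is possible iff dd2ad0d is an ancestor of f1f84de.
Ancestors of f1f84de: {29fbdc3, 34f7a10, d7bf794, f1f84de}.
dd2ad0d is not among them, so fast-forward is not possible.

No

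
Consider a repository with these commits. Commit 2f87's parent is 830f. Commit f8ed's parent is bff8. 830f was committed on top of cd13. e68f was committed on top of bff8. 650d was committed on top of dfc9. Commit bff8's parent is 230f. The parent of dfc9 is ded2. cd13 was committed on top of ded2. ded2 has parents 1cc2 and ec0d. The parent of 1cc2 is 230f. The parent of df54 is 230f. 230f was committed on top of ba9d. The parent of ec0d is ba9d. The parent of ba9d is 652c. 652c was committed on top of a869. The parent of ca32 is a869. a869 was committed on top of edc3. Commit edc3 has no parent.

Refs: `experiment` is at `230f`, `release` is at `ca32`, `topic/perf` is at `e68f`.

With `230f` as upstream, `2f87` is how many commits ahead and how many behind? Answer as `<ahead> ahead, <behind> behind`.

Reachable from 2f87: {1cc2, 230f, 2f87, 652c, 830f, a869, ba9d, cd13, ded2, ec0d, edc3}.
Reachable from 230f: {230f, 652c, a869, ba9d, edc3}.
Only in 2f87's history (ahead): {1cc2, 2f87, 830f, cd13, ded2, ec0d} — 6.
Only in 230f's history (behind): {} — 0.

6 ahead, 0 behind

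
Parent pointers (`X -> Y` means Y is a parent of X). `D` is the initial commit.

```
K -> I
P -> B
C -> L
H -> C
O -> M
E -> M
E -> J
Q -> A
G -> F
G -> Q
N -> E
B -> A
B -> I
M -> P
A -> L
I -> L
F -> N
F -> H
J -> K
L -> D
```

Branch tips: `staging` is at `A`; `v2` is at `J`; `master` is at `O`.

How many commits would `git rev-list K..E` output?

Reachable from E: {A, B, D, E, I, J, K, L, M, P}.
Reachable from K: {D, I, K, L}.
In E's history but not K's: {A, B, E, J, M, P} — 6 commits.

6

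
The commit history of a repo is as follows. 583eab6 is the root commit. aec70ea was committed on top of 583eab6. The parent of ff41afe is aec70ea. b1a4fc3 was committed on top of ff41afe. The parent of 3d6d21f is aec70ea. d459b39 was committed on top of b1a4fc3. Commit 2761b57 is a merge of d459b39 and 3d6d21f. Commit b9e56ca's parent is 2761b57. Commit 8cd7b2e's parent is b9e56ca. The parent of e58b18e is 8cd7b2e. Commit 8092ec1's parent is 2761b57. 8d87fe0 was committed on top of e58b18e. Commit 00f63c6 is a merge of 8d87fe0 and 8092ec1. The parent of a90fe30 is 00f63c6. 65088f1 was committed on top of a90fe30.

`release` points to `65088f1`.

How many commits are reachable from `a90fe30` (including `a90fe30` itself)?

14

Walking parent pointers from a90fe30: reachable set = {00f63c6, 2761b57, 3d6d21f, 583eab6, 8092ec1, 8cd7b2e, 8d87fe0, a90fe30, aec70ea, b1a4fc3, b9e56ca, d459b39, e58b18e, ff41afe}.
That is 14 commits.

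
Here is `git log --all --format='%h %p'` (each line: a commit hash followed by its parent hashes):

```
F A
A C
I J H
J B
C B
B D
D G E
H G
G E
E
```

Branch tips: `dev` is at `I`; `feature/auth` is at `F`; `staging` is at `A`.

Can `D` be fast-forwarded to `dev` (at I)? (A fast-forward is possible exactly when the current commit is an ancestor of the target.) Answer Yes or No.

A fast-forward from D to I is possible iff D is an ancestor of I.
Ancestors of I: {B, D, E, G, H, I, J}.
D is among them, so fast-forward is possible.

Yes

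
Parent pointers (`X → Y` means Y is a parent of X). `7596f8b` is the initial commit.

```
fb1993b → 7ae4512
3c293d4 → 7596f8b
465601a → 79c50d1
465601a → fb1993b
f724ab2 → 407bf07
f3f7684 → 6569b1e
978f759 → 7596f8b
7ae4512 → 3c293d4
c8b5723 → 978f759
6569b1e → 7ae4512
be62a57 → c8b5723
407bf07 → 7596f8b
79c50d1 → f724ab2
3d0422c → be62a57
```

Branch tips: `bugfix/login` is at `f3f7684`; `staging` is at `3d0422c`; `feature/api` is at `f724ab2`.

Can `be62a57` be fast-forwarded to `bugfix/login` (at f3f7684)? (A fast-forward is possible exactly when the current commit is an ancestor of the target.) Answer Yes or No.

No

A fast-forward from be62a57 to f3f7684 is possible iff be62a57 is an ancestor of f3f7684.
Ancestors of f3f7684: {3c293d4, 6569b1e, 7596f8b, 7ae4512, f3f7684}.
be62a57 is not among them, so fast-forward is not possible.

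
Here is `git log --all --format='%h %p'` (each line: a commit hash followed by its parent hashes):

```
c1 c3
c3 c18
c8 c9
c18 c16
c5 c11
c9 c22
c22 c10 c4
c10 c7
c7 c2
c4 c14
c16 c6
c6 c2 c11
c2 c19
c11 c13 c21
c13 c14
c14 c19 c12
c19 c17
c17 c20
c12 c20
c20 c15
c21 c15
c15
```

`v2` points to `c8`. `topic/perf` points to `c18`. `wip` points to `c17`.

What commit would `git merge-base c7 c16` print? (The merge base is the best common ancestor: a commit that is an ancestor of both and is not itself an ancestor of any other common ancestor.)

c2

Ancestors of c7: {c15, c17, c19, c2, c20, c7}.
Ancestors of c16: {c11, c12, c13, c14, c15, c16, c17, c19, c2, c20, c21, c6}.
Common ancestors: {c15, c17, c19, c2, c20}.
Among these, c2 is not an ancestor of any other common ancestor — it is the merge base.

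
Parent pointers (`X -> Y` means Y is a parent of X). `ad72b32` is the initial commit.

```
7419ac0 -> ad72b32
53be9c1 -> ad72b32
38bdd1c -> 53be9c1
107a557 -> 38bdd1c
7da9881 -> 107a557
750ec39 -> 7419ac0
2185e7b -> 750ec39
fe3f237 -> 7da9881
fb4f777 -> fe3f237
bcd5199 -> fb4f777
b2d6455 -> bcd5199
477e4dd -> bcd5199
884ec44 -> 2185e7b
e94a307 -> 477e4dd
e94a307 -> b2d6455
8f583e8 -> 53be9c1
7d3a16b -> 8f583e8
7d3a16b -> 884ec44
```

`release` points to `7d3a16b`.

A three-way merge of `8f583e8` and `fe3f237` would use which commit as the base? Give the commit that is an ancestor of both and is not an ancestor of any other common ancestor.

Ancestors of 8f583e8: {53be9c1, 8f583e8, ad72b32}.
Ancestors of fe3f237: {107a557, 38bdd1c, 53be9c1, 7da9881, ad72b32, fe3f237}.
Common ancestors: {53be9c1, ad72b32}.
Among these, 53be9c1 is not an ancestor of any other common ancestor — it is the merge base.

53be9c1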